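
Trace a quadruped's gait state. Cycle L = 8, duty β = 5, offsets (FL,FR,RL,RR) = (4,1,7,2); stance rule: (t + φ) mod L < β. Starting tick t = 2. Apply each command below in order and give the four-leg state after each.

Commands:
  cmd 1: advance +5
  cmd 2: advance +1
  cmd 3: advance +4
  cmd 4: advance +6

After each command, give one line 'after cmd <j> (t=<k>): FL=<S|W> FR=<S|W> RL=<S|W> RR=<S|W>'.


start t=2: FL=W FR=S RL=S RR=S
cmd 1: advance +5 → t=7, phase=(3,0,6,1) → FL=S FR=S RL=W RR=S
cmd 2: advance +1 → t=8, phase=(4,1,7,2) → FL=S FR=S RL=W RR=S
cmd 3: advance +4 → t=12, phase=(0,5,3,6) → FL=S FR=W RL=S RR=W
cmd 4: advance +6 → t=18, phase=(6,3,1,4) → FL=W FR=S RL=S RR=S

after cmd 1 (t=7): FL=S FR=S RL=W RR=S
after cmd 2 (t=8): FL=S FR=S RL=W RR=S
after cmd 3 (t=12): FL=S FR=W RL=S RR=W
after cmd 4 (t=18): FL=W FR=S RL=S RR=S


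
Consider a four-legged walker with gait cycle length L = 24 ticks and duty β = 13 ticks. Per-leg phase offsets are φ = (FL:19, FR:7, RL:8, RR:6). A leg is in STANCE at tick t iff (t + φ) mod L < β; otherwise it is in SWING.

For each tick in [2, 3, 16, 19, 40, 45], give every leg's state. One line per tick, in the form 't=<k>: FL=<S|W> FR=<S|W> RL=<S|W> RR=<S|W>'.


t=2: FL=W FR=S RL=S RR=S
t=3: FL=W FR=S RL=S RR=S
t=16: FL=S FR=W RL=S RR=W
t=19: FL=W FR=S RL=S RR=S
t=40: FL=S FR=W RL=S RR=W
t=45: FL=W FR=S RL=S RR=S

t=2: phase=(21,9,10,8) vs β=13 → FL=W FR=S RL=S RR=S
t=3: phase=(22,10,11,9) vs β=13 → FL=W FR=S RL=S RR=S
t=16: phase=(11,23,0,22) vs β=13 → FL=S FR=W RL=S RR=W
t=19: phase=(14,2,3,1) vs β=13 → FL=W FR=S RL=S RR=S
t=40: phase=(11,23,0,22) vs β=13 → FL=S FR=W RL=S RR=W
t=45: phase=(16,4,5,3) vs β=13 → FL=W FR=S RL=S RR=S


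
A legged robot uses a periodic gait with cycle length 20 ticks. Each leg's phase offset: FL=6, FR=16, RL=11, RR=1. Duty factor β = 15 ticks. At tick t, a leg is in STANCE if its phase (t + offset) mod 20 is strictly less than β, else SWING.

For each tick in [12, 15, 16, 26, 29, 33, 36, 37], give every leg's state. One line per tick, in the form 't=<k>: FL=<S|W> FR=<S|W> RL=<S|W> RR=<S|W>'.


t=12: phase=(18,8,3,13) vs β=15 → FL=W FR=S RL=S RR=S
t=15: phase=(1,11,6,16) vs β=15 → FL=S FR=S RL=S RR=W
t=16: phase=(2,12,7,17) vs β=15 → FL=S FR=S RL=S RR=W
t=26: phase=(12,2,17,7) vs β=15 → FL=S FR=S RL=W RR=S
t=29: phase=(15,5,0,10) vs β=15 → FL=W FR=S RL=S RR=S
t=33: phase=(19,9,4,14) vs β=15 → FL=W FR=S RL=S RR=S
t=36: phase=(2,12,7,17) vs β=15 → FL=S FR=S RL=S RR=W
t=37: phase=(3,13,8,18) vs β=15 → FL=S FR=S RL=S RR=W

t=12: FL=W FR=S RL=S RR=S
t=15: FL=S FR=S RL=S RR=W
t=16: FL=S FR=S RL=S RR=W
t=26: FL=S FR=S RL=W RR=S
t=29: FL=W FR=S RL=S RR=S
t=33: FL=W FR=S RL=S RR=S
t=36: FL=S FR=S RL=S RR=W
t=37: FL=S FR=S RL=S RR=W


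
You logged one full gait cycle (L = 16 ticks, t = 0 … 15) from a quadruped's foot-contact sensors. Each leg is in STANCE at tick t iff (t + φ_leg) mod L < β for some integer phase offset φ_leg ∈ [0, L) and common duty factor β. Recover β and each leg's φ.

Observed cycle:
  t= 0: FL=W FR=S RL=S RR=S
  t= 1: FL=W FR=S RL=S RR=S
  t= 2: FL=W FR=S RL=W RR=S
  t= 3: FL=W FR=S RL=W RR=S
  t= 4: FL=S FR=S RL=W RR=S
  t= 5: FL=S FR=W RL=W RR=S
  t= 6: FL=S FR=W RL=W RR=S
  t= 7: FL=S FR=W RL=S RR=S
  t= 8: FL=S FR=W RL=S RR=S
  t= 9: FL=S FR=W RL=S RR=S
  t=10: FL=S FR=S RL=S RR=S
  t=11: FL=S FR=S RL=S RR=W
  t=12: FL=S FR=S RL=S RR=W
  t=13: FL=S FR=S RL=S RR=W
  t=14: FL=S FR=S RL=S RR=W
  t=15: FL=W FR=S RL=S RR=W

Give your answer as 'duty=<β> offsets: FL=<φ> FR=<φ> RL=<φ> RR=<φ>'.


duty β = stance ticks per leg = 11
FL: stance ticks = 11; W→S at t=4 → φ=12
FR: stance ticks = 11; W→S at t=10 → φ=6
RL: stance ticks = 11; W→S at t=7 → φ=9
RR: stance ticks = 11; W→S at t=0 → φ=0

duty=11 offsets: FL=12 FR=6 RL=9 RR=0


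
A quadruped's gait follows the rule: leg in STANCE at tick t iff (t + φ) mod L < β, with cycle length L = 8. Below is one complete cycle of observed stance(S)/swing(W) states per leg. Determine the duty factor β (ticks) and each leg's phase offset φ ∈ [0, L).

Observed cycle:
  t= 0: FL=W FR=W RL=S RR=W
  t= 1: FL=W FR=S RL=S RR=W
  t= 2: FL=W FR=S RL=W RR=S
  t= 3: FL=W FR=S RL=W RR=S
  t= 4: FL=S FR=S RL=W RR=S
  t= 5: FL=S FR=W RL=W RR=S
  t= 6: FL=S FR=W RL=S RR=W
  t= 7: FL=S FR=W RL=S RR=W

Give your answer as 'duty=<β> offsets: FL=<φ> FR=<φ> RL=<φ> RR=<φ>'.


duty β = stance ticks per leg = 4
FL: stance ticks = 4; W→S at t=4 → φ=4
FR: stance ticks = 4; W→S at t=1 → φ=7
RL: stance ticks = 4; W→S at t=6 → φ=2
RR: stance ticks = 4; W→S at t=2 → φ=6

duty=4 offsets: FL=4 FR=7 RL=2 RR=6


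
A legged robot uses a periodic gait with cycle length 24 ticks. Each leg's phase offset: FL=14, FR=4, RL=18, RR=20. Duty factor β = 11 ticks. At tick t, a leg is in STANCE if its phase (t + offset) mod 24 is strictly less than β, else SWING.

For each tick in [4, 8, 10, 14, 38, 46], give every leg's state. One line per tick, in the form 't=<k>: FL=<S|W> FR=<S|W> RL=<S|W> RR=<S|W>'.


t=4: FL=W FR=S RL=W RR=S
t=8: FL=W FR=W RL=S RR=S
t=10: FL=S FR=W RL=S RR=S
t=14: FL=S FR=W RL=S RR=S
t=38: FL=S FR=W RL=S RR=S
t=46: FL=W FR=S RL=W RR=W

t=4: phase=(18,8,22,0) vs β=11 → FL=W FR=S RL=W RR=S
t=8: phase=(22,12,2,4) vs β=11 → FL=W FR=W RL=S RR=S
t=10: phase=(0,14,4,6) vs β=11 → FL=S FR=W RL=S RR=S
t=14: phase=(4,18,8,10) vs β=11 → FL=S FR=W RL=S RR=S
t=38: phase=(4,18,8,10) vs β=11 → FL=S FR=W RL=S RR=S
t=46: phase=(12,2,16,18) vs β=11 → FL=W FR=S RL=W RR=W


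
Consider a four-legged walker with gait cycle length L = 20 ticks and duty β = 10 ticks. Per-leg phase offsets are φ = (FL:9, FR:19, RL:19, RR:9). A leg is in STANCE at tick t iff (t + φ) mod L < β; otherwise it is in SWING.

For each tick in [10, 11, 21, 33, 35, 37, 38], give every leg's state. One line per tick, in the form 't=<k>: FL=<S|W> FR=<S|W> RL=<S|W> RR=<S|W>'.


t=10: phase=(19,9,9,19) vs β=10 → FL=W FR=S RL=S RR=W
t=11: phase=(0,10,10,0) vs β=10 → FL=S FR=W RL=W RR=S
t=21: phase=(10,0,0,10) vs β=10 → FL=W FR=S RL=S RR=W
t=33: phase=(2,12,12,2) vs β=10 → FL=S FR=W RL=W RR=S
t=35: phase=(4,14,14,4) vs β=10 → FL=S FR=W RL=W RR=S
t=37: phase=(6,16,16,6) vs β=10 → FL=S FR=W RL=W RR=S
t=38: phase=(7,17,17,7) vs β=10 → FL=S FR=W RL=W RR=S

t=10: FL=W FR=S RL=S RR=W
t=11: FL=S FR=W RL=W RR=S
t=21: FL=W FR=S RL=S RR=W
t=33: FL=S FR=W RL=W RR=S
t=35: FL=S FR=W RL=W RR=S
t=37: FL=S FR=W RL=W RR=S
t=38: FL=S FR=W RL=W RR=S


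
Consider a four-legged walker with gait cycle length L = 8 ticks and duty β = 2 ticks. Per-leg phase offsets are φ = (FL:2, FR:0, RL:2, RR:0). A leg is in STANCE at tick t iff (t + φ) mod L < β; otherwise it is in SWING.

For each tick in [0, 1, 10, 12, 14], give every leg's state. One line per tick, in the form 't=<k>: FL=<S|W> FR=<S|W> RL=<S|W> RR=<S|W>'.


t=0: phase=(2,0,2,0) vs β=2 → FL=W FR=S RL=W RR=S
t=1: phase=(3,1,3,1) vs β=2 → FL=W FR=S RL=W RR=S
t=10: phase=(4,2,4,2) vs β=2 → FL=W FR=W RL=W RR=W
t=12: phase=(6,4,6,4) vs β=2 → FL=W FR=W RL=W RR=W
t=14: phase=(0,6,0,6) vs β=2 → FL=S FR=W RL=S RR=W

t=0: FL=W FR=S RL=W RR=S
t=1: FL=W FR=S RL=W RR=S
t=10: FL=W FR=W RL=W RR=W
t=12: FL=W FR=W RL=W RR=W
t=14: FL=S FR=W RL=S RR=W


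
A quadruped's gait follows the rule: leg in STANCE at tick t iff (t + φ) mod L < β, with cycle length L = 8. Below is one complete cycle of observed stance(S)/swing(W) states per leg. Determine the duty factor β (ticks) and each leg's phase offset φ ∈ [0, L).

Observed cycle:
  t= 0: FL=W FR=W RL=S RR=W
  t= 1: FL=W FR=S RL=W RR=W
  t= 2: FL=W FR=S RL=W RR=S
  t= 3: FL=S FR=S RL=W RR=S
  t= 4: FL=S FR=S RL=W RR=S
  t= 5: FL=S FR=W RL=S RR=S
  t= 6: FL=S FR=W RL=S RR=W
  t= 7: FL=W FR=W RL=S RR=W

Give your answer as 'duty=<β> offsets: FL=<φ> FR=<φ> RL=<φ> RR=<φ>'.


duty β = stance ticks per leg = 4
FL: stance ticks = 4; W→S at t=3 → φ=5
FR: stance ticks = 4; W→S at t=1 → φ=7
RL: stance ticks = 4; W→S at t=5 → φ=3
RR: stance ticks = 4; W→S at t=2 → φ=6

duty=4 offsets: FL=5 FR=7 RL=3 RR=6


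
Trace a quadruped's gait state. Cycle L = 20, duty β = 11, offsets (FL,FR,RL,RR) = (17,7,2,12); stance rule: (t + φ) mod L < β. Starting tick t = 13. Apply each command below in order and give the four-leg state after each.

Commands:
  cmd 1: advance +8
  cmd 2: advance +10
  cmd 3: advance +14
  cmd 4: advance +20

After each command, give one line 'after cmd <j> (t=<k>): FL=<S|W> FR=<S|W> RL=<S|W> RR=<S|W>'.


after cmd 1 (t=21): FL=W FR=S RL=S RR=W
after cmd 2 (t=31): FL=S FR=W RL=W RR=S
after cmd 3 (t=45): FL=S FR=W RL=S RR=W
after cmd 4 (t=65): FL=S FR=W RL=S RR=W

start t=13: FL=S FR=S RL=W RR=S
cmd 1: advance +8 → t=21, phase=(18,8,3,13) → FL=W FR=S RL=S RR=W
cmd 2: advance +10 → t=31, phase=(8,18,13,3) → FL=S FR=W RL=W RR=S
cmd 3: advance +14 → t=45, phase=(2,12,7,17) → FL=S FR=W RL=S RR=W
cmd 4: advance +20 → t=65, phase=(2,12,7,17) → FL=S FR=W RL=S RR=W


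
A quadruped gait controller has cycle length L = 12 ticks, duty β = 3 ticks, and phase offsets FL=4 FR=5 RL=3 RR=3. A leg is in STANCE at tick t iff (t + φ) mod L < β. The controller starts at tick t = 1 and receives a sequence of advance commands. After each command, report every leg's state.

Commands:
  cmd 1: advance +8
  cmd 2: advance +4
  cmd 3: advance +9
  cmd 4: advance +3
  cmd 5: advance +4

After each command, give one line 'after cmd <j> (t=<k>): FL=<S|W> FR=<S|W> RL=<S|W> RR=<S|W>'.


after cmd 1 (t=9): FL=S FR=S RL=S RR=S
after cmd 2 (t=13): FL=W FR=W RL=W RR=W
after cmd 3 (t=22): FL=S FR=W RL=S RR=S
after cmd 4 (t=25): FL=W FR=W RL=W RR=W
after cmd 5 (t=29): FL=W FR=W RL=W RR=W

start t=1: FL=W FR=W RL=W RR=W
cmd 1: advance +8 → t=9, phase=(1,2,0,0) → FL=S FR=S RL=S RR=S
cmd 2: advance +4 → t=13, phase=(5,6,4,4) → FL=W FR=W RL=W RR=W
cmd 3: advance +9 → t=22, phase=(2,3,1,1) → FL=S FR=W RL=S RR=S
cmd 4: advance +3 → t=25, phase=(5,6,4,4) → FL=W FR=W RL=W RR=W
cmd 5: advance +4 → t=29, phase=(9,10,8,8) → FL=W FR=W RL=W RR=W


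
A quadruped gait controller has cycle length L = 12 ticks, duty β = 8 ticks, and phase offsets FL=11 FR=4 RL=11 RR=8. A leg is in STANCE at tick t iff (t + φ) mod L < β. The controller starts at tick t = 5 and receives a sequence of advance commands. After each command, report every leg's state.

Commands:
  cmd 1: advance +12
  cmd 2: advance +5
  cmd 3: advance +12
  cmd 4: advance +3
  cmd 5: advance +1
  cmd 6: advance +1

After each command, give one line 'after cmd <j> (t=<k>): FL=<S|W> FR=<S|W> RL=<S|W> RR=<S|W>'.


after cmd 1 (t=17): FL=S FR=W RL=S RR=S
after cmd 2 (t=22): FL=W FR=S RL=W RR=S
after cmd 3 (t=34): FL=W FR=S RL=W RR=S
after cmd 4 (t=37): FL=S FR=S RL=S RR=W
after cmd 5 (t=38): FL=S FR=S RL=S RR=W
after cmd 6 (t=39): FL=S FR=S RL=S RR=W

start t=5: FL=S FR=W RL=S RR=S
cmd 1: advance +12 → t=17, phase=(4,9,4,1) → FL=S FR=W RL=S RR=S
cmd 2: advance +5 → t=22, phase=(9,2,9,6) → FL=W FR=S RL=W RR=S
cmd 3: advance +12 → t=34, phase=(9,2,9,6) → FL=W FR=S RL=W RR=S
cmd 4: advance +3 → t=37, phase=(0,5,0,9) → FL=S FR=S RL=S RR=W
cmd 5: advance +1 → t=38, phase=(1,6,1,10) → FL=S FR=S RL=S RR=W
cmd 6: advance +1 → t=39, phase=(2,7,2,11) → FL=S FR=S RL=S RR=W


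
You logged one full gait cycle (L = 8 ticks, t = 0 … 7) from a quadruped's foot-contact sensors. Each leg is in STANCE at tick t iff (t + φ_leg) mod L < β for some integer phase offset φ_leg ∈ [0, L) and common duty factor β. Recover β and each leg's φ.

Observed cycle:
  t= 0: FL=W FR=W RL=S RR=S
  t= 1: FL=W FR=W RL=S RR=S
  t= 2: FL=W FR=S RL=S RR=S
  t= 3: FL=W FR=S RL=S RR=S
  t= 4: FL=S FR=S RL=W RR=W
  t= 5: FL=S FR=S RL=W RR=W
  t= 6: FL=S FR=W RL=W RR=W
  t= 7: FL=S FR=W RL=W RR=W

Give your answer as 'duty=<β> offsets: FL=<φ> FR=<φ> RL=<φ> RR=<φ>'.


duty β = stance ticks per leg = 4
FL: stance ticks = 4; W→S at t=4 → φ=4
FR: stance ticks = 4; W→S at t=2 → φ=6
RL: stance ticks = 4; W→S at t=0 → φ=0
RR: stance ticks = 4; W→S at t=0 → φ=0

duty=4 offsets: FL=4 FR=6 RL=0 RR=0


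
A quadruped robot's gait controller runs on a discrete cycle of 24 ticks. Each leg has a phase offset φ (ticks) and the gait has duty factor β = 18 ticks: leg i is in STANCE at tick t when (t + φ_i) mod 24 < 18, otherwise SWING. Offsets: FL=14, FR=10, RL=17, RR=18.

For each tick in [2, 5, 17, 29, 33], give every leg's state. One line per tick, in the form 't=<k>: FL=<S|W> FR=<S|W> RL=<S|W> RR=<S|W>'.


t=2: phase=(16,12,19,20) vs β=18 → FL=S FR=S RL=W RR=W
t=5: phase=(19,15,22,23) vs β=18 → FL=W FR=S RL=W RR=W
t=17: phase=(7,3,10,11) vs β=18 → FL=S FR=S RL=S RR=S
t=29: phase=(19,15,22,23) vs β=18 → FL=W FR=S RL=W RR=W
t=33: phase=(23,19,2,3) vs β=18 → FL=W FR=W RL=S RR=S

t=2: FL=S FR=S RL=W RR=W
t=5: FL=W FR=S RL=W RR=W
t=17: FL=S FR=S RL=S RR=S
t=29: FL=W FR=S RL=W RR=W
t=33: FL=W FR=W RL=S RR=S


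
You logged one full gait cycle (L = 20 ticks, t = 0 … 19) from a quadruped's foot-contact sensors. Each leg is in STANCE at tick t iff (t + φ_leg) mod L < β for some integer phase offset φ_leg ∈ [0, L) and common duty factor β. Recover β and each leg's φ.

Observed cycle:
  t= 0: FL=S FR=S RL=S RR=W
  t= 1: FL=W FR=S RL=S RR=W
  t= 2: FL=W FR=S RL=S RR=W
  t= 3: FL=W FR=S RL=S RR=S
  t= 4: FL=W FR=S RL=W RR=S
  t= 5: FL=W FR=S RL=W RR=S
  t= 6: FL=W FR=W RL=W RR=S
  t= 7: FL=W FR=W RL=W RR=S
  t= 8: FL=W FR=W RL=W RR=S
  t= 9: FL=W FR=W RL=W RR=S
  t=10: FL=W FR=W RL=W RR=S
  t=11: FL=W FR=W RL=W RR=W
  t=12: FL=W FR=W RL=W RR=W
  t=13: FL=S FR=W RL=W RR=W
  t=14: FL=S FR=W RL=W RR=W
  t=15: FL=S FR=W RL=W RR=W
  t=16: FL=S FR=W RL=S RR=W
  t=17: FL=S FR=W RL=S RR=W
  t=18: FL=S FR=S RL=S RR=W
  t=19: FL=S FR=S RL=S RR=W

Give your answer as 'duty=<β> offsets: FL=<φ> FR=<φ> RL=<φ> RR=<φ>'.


duty β = stance ticks per leg = 8
FL: stance ticks = 8; W→S at t=13 → φ=7
FR: stance ticks = 8; W→S at t=18 → φ=2
RL: stance ticks = 8; W→S at t=16 → φ=4
RR: stance ticks = 8; W→S at t=3 → φ=17

duty=8 offsets: FL=7 FR=2 RL=4 RR=17


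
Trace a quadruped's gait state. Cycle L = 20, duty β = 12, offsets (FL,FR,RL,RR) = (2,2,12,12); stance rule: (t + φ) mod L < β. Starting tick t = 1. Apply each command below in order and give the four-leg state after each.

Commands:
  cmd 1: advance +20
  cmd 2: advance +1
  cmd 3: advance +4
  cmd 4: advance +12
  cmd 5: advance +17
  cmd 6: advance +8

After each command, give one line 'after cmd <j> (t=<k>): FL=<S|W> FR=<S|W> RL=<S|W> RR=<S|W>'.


after cmd 1 (t=21): FL=S FR=S RL=W RR=W
after cmd 2 (t=22): FL=S FR=S RL=W RR=W
after cmd 3 (t=26): FL=S FR=S RL=W RR=W
after cmd 4 (t=38): FL=S FR=S RL=S RR=S
after cmd 5 (t=55): FL=W FR=W RL=S RR=S
after cmd 6 (t=63): FL=S FR=S RL=W RR=W

start t=1: FL=S FR=S RL=W RR=W
cmd 1: advance +20 → t=21, phase=(3,3,13,13) → FL=S FR=S RL=W RR=W
cmd 2: advance +1 → t=22, phase=(4,4,14,14) → FL=S FR=S RL=W RR=W
cmd 3: advance +4 → t=26, phase=(8,8,18,18) → FL=S FR=S RL=W RR=W
cmd 4: advance +12 → t=38, phase=(0,0,10,10) → FL=S FR=S RL=S RR=S
cmd 5: advance +17 → t=55, phase=(17,17,7,7) → FL=W FR=W RL=S RR=S
cmd 6: advance +8 → t=63, phase=(5,5,15,15) → FL=S FR=S RL=W RR=W


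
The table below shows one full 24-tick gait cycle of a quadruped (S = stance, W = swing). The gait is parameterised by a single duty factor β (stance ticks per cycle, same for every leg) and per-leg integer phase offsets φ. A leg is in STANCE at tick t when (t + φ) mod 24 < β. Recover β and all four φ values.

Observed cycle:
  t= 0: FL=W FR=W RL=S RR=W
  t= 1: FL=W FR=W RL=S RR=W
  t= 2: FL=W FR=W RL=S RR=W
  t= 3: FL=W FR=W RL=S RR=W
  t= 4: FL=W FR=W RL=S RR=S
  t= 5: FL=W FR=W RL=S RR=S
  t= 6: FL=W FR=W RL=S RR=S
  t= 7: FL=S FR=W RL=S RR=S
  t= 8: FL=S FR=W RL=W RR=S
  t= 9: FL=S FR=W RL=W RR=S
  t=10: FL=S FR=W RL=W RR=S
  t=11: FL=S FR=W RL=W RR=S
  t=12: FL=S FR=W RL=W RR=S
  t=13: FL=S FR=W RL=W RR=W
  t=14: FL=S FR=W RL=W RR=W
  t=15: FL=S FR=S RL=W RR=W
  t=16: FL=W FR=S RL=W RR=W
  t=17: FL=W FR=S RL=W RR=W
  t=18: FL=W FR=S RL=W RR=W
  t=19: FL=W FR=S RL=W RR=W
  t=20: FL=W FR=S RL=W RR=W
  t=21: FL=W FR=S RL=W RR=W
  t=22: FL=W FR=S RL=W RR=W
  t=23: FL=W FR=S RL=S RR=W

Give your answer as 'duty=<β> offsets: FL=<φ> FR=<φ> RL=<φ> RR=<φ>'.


duty=9 offsets: FL=17 FR=9 RL=1 RR=20

duty β = stance ticks per leg = 9
FL: stance ticks = 9; W→S at t=7 → φ=17
FR: stance ticks = 9; W→S at t=15 → φ=9
RL: stance ticks = 9; W→S at t=23 → φ=1
RR: stance ticks = 9; W→S at t=4 → φ=20


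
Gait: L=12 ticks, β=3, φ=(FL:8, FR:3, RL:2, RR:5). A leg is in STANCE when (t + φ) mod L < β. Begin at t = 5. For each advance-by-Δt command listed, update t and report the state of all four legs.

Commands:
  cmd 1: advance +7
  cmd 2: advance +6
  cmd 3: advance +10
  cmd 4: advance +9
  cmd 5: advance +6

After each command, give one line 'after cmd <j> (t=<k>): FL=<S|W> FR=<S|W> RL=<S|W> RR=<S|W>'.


after cmd 1 (t=12): FL=W FR=W RL=S RR=W
after cmd 2 (t=18): FL=S FR=W RL=W RR=W
after cmd 3 (t=28): FL=S FR=W RL=W RR=W
after cmd 4 (t=37): FL=W FR=W RL=W RR=W
after cmd 5 (t=43): FL=W FR=W RL=W RR=S

start t=5: FL=S FR=W RL=W RR=W
cmd 1: advance +7 → t=12, phase=(8,3,2,5) → FL=W FR=W RL=S RR=W
cmd 2: advance +6 → t=18, phase=(2,9,8,11) → FL=S FR=W RL=W RR=W
cmd 3: advance +10 → t=28, phase=(0,7,6,9) → FL=S FR=W RL=W RR=W
cmd 4: advance +9 → t=37, phase=(9,4,3,6) → FL=W FR=W RL=W RR=W
cmd 5: advance +6 → t=43, phase=(3,10,9,0) → FL=W FR=W RL=W RR=S


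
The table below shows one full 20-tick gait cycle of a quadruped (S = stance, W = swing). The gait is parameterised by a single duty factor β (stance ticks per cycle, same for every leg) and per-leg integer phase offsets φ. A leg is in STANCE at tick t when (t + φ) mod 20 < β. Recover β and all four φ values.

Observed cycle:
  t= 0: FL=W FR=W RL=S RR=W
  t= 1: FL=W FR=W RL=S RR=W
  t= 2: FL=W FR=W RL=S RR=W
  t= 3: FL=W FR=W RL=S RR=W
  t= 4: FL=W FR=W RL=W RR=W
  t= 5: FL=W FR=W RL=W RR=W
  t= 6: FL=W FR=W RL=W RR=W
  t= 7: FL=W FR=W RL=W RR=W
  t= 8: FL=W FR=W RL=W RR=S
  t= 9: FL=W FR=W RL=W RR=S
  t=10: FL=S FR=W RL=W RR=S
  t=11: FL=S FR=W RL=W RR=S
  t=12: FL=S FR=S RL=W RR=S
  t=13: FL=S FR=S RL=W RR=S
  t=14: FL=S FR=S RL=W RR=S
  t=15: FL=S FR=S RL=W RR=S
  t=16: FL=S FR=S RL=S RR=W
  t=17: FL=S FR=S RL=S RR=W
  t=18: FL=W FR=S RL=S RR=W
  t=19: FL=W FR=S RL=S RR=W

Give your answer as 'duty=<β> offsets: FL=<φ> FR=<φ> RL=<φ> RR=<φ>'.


duty β = stance ticks per leg = 8
FL: stance ticks = 8; W→S at t=10 → φ=10
FR: stance ticks = 8; W→S at t=12 → φ=8
RL: stance ticks = 8; W→S at t=16 → φ=4
RR: stance ticks = 8; W→S at t=8 → φ=12

duty=8 offsets: FL=10 FR=8 RL=4 RR=12


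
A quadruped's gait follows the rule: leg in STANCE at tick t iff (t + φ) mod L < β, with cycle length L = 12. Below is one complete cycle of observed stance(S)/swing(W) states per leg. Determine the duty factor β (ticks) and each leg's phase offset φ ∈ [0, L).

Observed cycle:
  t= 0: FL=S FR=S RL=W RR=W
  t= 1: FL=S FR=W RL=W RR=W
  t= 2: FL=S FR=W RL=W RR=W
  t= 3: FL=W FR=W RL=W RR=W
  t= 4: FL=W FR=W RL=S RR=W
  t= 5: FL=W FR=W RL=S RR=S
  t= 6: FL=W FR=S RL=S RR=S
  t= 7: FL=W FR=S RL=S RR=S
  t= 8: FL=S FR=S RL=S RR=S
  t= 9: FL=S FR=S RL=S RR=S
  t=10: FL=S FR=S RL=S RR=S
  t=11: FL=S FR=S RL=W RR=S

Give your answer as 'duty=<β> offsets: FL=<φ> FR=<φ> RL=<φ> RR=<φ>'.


duty β = stance ticks per leg = 7
FL: stance ticks = 7; W→S at t=8 → φ=4
FR: stance ticks = 7; W→S at t=6 → φ=6
RL: stance ticks = 7; W→S at t=4 → φ=8
RR: stance ticks = 7; W→S at t=5 → φ=7

duty=7 offsets: FL=4 FR=6 RL=8 RR=7


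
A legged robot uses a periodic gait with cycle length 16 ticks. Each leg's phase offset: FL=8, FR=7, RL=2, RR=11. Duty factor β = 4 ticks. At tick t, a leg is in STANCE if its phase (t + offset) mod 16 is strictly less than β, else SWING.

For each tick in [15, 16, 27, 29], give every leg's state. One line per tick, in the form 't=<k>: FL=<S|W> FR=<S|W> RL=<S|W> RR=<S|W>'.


t=15: phase=(7,6,1,10) vs β=4 → FL=W FR=W RL=S RR=W
t=16: phase=(8,7,2,11) vs β=4 → FL=W FR=W RL=S RR=W
t=27: phase=(3,2,13,6) vs β=4 → FL=S FR=S RL=W RR=W
t=29: phase=(5,4,15,8) vs β=4 → FL=W FR=W RL=W RR=W

t=15: FL=W FR=W RL=S RR=W
t=16: FL=W FR=W RL=S RR=W
t=27: FL=S FR=S RL=W RR=W
t=29: FL=W FR=W RL=W RR=W


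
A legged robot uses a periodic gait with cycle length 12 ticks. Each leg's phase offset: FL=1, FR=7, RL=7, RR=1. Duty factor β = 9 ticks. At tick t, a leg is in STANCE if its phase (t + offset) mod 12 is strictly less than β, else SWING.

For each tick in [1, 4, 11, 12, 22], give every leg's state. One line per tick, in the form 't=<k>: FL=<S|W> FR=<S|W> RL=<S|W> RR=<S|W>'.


t=1: phase=(2,8,8,2) vs β=9 → FL=S FR=S RL=S RR=S
t=4: phase=(5,11,11,5) vs β=9 → FL=S FR=W RL=W RR=S
t=11: phase=(0,6,6,0) vs β=9 → FL=S FR=S RL=S RR=S
t=12: phase=(1,7,7,1) vs β=9 → FL=S FR=S RL=S RR=S
t=22: phase=(11,5,5,11) vs β=9 → FL=W FR=S RL=S RR=W

t=1: FL=S FR=S RL=S RR=S
t=4: FL=S FR=W RL=W RR=S
t=11: FL=S FR=S RL=S RR=S
t=12: FL=S FR=S RL=S RR=S
t=22: FL=W FR=S RL=S RR=W


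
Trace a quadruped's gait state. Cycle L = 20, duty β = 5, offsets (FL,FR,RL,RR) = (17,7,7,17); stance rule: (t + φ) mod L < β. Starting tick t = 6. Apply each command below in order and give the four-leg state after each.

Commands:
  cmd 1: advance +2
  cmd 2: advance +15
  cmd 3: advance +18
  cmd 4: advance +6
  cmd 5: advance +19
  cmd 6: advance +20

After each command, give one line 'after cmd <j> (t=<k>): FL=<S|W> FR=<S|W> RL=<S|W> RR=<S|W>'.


start t=6: FL=S FR=W RL=W RR=S
cmd 1: advance +2 → t=8, phase=(5,15,15,5) → FL=W FR=W RL=W RR=W
cmd 2: advance +15 → t=23, phase=(0,10,10,0) → FL=S FR=W RL=W RR=S
cmd 3: advance +18 → t=41, phase=(18,8,8,18) → FL=W FR=W RL=W RR=W
cmd 4: advance +6 → t=47, phase=(4,14,14,4) → FL=S FR=W RL=W RR=S
cmd 5: advance +19 → t=66, phase=(3,13,13,3) → FL=S FR=W RL=W RR=S
cmd 6: advance +20 → t=86, phase=(3,13,13,3) → FL=S FR=W RL=W RR=S

after cmd 1 (t=8): FL=W FR=W RL=W RR=W
after cmd 2 (t=23): FL=S FR=W RL=W RR=S
after cmd 3 (t=41): FL=W FR=W RL=W RR=W
after cmd 4 (t=47): FL=S FR=W RL=W RR=S
after cmd 5 (t=66): FL=S FR=W RL=W RR=S
after cmd 6 (t=86): FL=S FR=W RL=W RR=S


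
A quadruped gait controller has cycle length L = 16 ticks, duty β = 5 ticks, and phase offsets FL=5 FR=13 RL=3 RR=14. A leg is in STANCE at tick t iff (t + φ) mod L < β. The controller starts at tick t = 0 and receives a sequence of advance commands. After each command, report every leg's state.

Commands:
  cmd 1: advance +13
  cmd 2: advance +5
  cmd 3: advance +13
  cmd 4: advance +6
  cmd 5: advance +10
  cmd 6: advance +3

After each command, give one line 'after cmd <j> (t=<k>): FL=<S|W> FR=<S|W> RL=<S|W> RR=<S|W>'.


start t=0: FL=W FR=W RL=S RR=W
cmd 1: advance +13 → t=13, phase=(2,10,0,11) → FL=S FR=W RL=S RR=W
cmd 2: advance +5 → t=18, phase=(7,15,5,0) → FL=W FR=W RL=W RR=S
cmd 3: advance +13 → t=31, phase=(4,12,2,13) → FL=S FR=W RL=S RR=W
cmd 4: advance +6 → t=37, phase=(10,2,8,3) → FL=W FR=S RL=W RR=S
cmd 5: advance +10 → t=47, phase=(4,12,2,13) → FL=S FR=W RL=S RR=W
cmd 6: advance +3 → t=50, phase=(7,15,5,0) → FL=W FR=W RL=W RR=S

after cmd 1 (t=13): FL=S FR=W RL=S RR=W
after cmd 2 (t=18): FL=W FR=W RL=W RR=S
after cmd 3 (t=31): FL=S FR=W RL=S RR=W
after cmd 4 (t=37): FL=W FR=S RL=W RR=S
after cmd 5 (t=47): FL=S FR=W RL=S RR=W
after cmd 6 (t=50): FL=W FR=W RL=W RR=S


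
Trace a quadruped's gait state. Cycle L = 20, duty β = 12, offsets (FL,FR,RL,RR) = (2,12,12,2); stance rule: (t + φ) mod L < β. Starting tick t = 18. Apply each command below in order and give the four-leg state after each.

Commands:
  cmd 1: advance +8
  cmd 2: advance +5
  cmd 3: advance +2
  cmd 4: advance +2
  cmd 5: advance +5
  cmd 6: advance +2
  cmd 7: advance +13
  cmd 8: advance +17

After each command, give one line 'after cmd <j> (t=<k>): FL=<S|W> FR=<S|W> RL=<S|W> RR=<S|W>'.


after cmd 1 (t=26): FL=S FR=W RL=W RR=S
after cmd 2 (t=31): FL=W FR=S RL=S RR=W
after cmd 3 (t=33): FL=W FR=S RL=S RR=W
after cmd 4 (t=35): FL=W FR=S RL=S RR=W
after cmd 5 (t=40): FL=S FR=W RL=W RR=S
after cmd 6 (t=42): FL=S FR=W RL=W RR=S
after cmd 7 (t=55): FL=W FR=S RL=S RR=W
after cmd 8 (t=72): FL=W FR=S RL=S RR=W

start t=18: FL=S FR=S RL=S RR=S
cmd 1: advance +8 → t=26, phase=(8,18,18,8) → FL=S FR=W RL=W RR=S
cmd 2: advance +5 → t=31, phase=(13,3,3,13) → FL=W FR=S RL=S RR=W
cmd 3: advance +2 → t=33, phase=(15,5,5,15) → FL=W FR=S RL=S RR=W
cmd 4: advance +2 → t=35, phase=(17,7,7,17) → FL=W FR=S RL=S RR=W
cmd 5: advance +5 → t=40, phase=(2,12,12,2) → FL=S FR=W RL=W RR=S
cmd 6: advance +2 → t=42, phase=(4,14,14,4) → FL=S FR=W RL=W RR=S
cmd 7: advance +13 → t=55, phase=(17,7,7,17) → FL=W FR=S RL=S RR=W
cmd 8: advance +17 → t=72, phase=(14,4,4,14) → FL=W FR=S RL=S RR=W


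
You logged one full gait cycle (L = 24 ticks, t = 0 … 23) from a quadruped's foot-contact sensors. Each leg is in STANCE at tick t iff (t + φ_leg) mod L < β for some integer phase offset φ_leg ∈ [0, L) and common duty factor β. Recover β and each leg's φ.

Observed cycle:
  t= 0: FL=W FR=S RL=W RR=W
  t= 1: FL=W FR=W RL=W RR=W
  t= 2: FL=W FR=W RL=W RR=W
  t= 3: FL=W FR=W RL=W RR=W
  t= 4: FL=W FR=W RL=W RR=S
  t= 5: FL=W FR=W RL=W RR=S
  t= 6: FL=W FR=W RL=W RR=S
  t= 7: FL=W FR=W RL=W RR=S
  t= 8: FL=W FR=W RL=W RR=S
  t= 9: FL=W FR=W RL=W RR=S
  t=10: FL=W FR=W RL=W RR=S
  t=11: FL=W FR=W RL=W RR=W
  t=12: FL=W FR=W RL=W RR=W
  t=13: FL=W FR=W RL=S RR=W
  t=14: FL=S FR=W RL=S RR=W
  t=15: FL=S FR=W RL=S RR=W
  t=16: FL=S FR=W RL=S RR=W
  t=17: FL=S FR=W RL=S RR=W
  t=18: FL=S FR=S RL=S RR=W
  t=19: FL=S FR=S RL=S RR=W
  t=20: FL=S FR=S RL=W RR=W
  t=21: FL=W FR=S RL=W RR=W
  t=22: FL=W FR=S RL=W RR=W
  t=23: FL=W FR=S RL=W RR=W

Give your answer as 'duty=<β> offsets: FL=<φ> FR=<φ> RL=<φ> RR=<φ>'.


duty=7 offsets: FL=10 FR=6 RL=11 RR=20

duty β = stance ticks per leg = 7
FL: stance ticks = 7; W→S at t=14 → φ=10
FR: stance ticks = 7; W→S at t=18 → φ=6
RL: stance ticks = 7; W→S at t=13 → φ=11
RR: stance ticks = 7; W→S at t=4 → φ=20


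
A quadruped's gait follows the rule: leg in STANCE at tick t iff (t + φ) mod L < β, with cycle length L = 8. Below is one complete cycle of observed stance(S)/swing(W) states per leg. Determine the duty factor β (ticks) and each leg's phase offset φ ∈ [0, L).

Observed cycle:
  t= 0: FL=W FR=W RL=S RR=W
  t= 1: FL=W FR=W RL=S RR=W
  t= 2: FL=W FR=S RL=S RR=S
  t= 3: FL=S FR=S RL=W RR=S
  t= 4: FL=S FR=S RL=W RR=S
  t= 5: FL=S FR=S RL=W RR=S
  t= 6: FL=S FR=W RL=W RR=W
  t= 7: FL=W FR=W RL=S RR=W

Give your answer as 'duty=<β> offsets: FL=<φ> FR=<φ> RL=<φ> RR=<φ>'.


duty β = stance ticks per leg = 4
FL: stance ticks = 4; W→S at t=3 → φ=5
FR: stance ticks = 4; W→S at t=2 → φ=6
RL: stance ticks = 4; W→S at t=7 → φ=1
RR: stance ticks = 4; W→S at t=2 → φ=6

duty=4 offsets: FL=5 FR=6 RL=1 RR=6


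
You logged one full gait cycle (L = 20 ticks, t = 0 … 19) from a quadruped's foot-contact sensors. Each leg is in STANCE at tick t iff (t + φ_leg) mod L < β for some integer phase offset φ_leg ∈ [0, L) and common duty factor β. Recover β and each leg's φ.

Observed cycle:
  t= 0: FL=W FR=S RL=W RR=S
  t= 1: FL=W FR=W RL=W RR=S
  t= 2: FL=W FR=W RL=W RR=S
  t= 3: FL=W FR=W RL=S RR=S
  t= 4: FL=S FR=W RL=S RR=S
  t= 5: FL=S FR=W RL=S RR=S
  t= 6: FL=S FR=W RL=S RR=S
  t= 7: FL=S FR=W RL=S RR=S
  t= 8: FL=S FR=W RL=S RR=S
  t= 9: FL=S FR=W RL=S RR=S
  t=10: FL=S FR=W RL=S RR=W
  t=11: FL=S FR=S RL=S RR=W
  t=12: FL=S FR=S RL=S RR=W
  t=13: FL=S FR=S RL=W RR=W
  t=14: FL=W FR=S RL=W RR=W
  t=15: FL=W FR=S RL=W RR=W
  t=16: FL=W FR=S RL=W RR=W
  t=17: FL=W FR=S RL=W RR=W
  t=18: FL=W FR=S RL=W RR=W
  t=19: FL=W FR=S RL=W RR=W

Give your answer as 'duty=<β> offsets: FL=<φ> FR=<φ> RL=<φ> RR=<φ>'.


duty β = stance ticks per leg = 10
FL: stance ticks = 10; W→S at t=4 → φ=16
FR: stance ticks = 10; W→S at t=11 → φ=9
RL: stance ticks = 10; W→S at t=3 → φ=17
RR: stance ticks = 10; W→S at t=0 → φ=0

duty=10 offsets: FL=16 FR=9 RL=17 RR=0


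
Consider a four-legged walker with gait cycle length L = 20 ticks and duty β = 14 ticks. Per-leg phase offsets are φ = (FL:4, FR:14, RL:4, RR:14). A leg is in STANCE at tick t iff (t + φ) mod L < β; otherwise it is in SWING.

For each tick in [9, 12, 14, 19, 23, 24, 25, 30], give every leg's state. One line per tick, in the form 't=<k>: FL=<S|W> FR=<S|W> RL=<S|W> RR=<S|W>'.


t=9: FL=S FR=S RL=S RR=S
t=12: FL=W FR=S RL=W RR=S
t=14: FL=W FR=S RL=W RR=S
t=19: FL=S FR=S RL=S RR=S
t=23: FL=S FR=W RL=S RR=W
t=24: FL=S FR=W RL=S RR=W
t=25: FL=S FR=W RL=S RR=W
t=30: FL=W FR=S RL=W RR=S

t=9: phase=(13,3,13,3) vs β=14 → FL=S FR=S RL=S RR=S
t=12: phase=(16,6,16,6) vs β=14 → FL=W FR=S RL=W RR=S
t=14: phase=(18,8,18,8) vs β=14 → FL=W FR=S RL=W RR=S
t=19: phase=(3,13,3,13) vs β=14 → FL=S FR=S RL=S RR=S
t=23: phase=(7,17,7,17) vs β=14 → FL=S FR=W RL=S RR=W
t=24: phase=(8,18,8,18) vs β=14 → FL=S FR=W RL=S RR=W
t=25: phase=(9,19,9,19) vs β=14 → FL=S FR=W RL=S RR=W
t=30: phase=(14,4,14,4) vs β=14 → FL=W FR=S RL=W RR=S


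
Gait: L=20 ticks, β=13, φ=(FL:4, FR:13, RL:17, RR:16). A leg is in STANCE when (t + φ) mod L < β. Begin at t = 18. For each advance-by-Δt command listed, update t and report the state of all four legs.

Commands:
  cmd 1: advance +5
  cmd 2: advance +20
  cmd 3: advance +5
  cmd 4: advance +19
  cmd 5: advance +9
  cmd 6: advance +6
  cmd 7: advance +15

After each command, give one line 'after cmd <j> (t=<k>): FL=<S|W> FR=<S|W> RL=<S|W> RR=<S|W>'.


after cmd 1 (t=23): FL=S FR=W RL=S RR=W
after cmd 2 (t=43): FL=S FR=W RL=S RR=W
after cmd 3 (t=48): FL=S FR=S RL=S RR=S
after cmd 4 (t=67): FL=S FR=S RL=S RR=S
after cmd 5 (t=76): FL=S FR=S RL=W RR=S
after cmd 6 (t=82): FL=S FR=W RL=W RR=W
after cmd 7 (t=97): FL=S FR=S RL=W RR=W

start t=18: FL=S FR=S RL=W RR=W
cmd 1: advance +5 → t=23, phase=(7,16,0,19) → FL=S FR=W RL=S RR=W
cmd 2: advance +20 → t=43, phase=(7,16,0,19) → FL=S FR=W RL=S RR=W
cmd 3: advance +5 → t=48, phase=(12,1,5,4) → FL=S FR=S RL=S RR=S
cmd 4: advance +19 → t=67, phase=(11,0,4,3) → FL=S FR=S RL=S RR=S
cmd 5: advance +9 → t=76, phase=(0,9,13,12) → FL=S FR=S RL=W RR=S
cmd 6: advance +6 → t=82, phase=(6,15,19,18) → FL=S FR=W RL=W RR=W
cmd 7: advance +15 → t=97, phase=(1,10,14,13) → FL=S FR=S RL=W RR=W


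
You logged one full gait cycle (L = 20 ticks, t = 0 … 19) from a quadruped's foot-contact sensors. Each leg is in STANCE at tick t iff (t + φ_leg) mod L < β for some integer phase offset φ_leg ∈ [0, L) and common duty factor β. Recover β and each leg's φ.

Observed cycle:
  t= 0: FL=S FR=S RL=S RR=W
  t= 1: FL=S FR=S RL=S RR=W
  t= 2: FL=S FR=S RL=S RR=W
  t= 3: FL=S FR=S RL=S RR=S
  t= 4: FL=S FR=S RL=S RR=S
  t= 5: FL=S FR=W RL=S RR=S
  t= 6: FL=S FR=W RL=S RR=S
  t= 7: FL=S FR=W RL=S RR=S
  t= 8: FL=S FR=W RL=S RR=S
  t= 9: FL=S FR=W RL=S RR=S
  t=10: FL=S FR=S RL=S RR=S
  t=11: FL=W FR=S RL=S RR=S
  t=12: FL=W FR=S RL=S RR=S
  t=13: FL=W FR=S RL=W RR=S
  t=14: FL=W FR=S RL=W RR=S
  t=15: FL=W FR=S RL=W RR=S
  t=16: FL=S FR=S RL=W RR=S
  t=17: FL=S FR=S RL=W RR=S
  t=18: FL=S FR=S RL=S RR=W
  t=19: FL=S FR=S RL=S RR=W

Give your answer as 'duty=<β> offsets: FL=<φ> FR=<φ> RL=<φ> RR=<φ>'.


duty=15 offsets: FL=4 FR=10 RL=2 RR=17

duty β = stance ticks per leg = 15
FL: stance ticks = 15; W→S at t=16 → φ=4
FR: stance ticks = 15; W→S at t=10 → φ=10
RL: stance ticks = 15; W→S at t=18 → φ=2
RR: stance ticks = 15; W→S at t=3 → φ=17


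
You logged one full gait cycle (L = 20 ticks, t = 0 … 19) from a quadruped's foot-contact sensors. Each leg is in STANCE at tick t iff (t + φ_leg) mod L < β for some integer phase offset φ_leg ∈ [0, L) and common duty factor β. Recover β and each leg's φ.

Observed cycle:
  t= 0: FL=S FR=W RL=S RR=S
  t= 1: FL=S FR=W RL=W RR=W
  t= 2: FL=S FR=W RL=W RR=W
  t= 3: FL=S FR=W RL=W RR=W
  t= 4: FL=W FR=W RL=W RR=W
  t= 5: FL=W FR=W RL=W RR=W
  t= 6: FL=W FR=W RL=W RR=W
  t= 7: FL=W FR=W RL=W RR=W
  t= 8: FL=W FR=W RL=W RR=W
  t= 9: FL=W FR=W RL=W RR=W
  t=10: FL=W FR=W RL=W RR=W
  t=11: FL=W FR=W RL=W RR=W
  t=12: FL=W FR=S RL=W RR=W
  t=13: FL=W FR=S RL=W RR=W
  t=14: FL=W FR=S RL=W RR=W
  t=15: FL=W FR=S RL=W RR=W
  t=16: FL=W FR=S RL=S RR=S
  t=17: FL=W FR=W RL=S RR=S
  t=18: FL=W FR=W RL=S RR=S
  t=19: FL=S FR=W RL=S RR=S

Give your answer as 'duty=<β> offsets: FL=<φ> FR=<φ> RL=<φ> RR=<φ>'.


duty β = stance ticks per leg = 5
FL: stance ticks = 5; W→S at t=19 → φ=1
FR: stance ticks = 5; W→S at t=12 → φ=8
RL: stance ticks = 5; W→S at t=16 → φ=4
RR: stance ticks = 5; W→S at t=16 → φ=4

duty=5 offsets: FL=1 FR=8 RL=4 RR=4


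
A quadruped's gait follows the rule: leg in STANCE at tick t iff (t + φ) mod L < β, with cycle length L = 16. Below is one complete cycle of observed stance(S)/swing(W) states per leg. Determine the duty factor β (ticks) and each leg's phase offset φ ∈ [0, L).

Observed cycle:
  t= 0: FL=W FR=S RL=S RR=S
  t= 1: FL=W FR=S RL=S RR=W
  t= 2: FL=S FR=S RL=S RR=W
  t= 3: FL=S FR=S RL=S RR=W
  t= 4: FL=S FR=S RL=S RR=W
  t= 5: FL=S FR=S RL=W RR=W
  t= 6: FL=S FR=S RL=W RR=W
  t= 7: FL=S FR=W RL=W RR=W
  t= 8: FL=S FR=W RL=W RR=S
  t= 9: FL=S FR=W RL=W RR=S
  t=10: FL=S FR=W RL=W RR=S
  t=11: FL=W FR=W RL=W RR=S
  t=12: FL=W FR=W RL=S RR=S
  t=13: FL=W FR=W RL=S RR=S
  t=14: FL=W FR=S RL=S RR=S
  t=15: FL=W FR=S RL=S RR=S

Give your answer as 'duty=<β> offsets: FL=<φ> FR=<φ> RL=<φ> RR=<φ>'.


duty=9 offsets: FL=14 FR=2 RL=4 RR=8

duty β = stance ticks per leg = 9
FL: stance ticks = 9; W→S at t=2 → φ=14
FR: stance ticks = 9; W→S at t=14 → φ=2
RL: stance ticks = 9; W→S at t=12 → φ=4
RR: stance ticks = 9; W→S at t=8 → φ=8


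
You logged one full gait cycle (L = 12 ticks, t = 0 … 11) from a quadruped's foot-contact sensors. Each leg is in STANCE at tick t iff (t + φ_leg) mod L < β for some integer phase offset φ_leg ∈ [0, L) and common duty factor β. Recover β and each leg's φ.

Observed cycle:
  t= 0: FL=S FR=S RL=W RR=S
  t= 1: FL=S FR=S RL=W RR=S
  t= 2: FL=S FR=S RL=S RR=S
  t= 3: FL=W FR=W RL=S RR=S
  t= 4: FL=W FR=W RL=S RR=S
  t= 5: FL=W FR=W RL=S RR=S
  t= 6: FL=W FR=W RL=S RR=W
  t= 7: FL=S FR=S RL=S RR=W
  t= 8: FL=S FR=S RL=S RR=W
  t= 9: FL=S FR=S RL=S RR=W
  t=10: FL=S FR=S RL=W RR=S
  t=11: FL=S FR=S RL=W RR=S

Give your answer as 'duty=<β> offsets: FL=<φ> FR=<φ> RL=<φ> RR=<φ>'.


duty=8 offsets: FL=5 FR=5 RL=10 RR=2

duty β = stance ticks per leg = 8
FL: stance ticks = 8; W→S at t=7 → φ=5
FR: stance ticks = 8; W→S at t=7 → φ=5
RL: stance ticks = 8; W→S at t=2 → φ=10
RR: stance ticks = 8; W→S at t=10 → φ=2


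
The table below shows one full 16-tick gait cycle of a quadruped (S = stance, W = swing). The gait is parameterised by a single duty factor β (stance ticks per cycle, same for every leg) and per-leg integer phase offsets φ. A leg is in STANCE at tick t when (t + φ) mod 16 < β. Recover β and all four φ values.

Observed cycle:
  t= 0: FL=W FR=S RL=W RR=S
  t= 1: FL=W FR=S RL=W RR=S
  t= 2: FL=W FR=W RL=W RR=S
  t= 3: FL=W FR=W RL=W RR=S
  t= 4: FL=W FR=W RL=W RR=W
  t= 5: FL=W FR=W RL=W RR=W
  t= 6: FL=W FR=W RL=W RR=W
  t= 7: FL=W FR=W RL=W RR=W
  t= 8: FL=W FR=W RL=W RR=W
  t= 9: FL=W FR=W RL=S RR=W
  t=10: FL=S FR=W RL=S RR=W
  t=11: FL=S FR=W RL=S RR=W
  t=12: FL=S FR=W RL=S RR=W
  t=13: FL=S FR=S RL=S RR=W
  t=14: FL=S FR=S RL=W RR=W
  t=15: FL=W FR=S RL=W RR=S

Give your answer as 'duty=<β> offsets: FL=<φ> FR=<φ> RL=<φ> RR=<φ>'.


duty=5 offsets: FL=6 FR=3 RL=7 RR=1

duty β = stance ticks per leg = 5
FL: stance ticks = 5; W→S at t=10 → φ=6
FR: stance ticks = 5; W→S at t=13 → φ=3
RL: stance ticks = 5; W→S at t=9 → φ=7
RR: stance ticks = 5; W→S at t=15 → φ=1


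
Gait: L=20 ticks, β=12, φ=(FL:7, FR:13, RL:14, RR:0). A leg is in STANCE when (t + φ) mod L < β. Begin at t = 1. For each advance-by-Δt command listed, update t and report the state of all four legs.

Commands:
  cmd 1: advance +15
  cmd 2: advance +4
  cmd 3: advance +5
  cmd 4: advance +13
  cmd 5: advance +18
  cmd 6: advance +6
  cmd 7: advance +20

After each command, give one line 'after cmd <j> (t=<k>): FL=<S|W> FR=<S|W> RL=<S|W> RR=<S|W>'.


after cmd 1 (t=16): FL=S FR=S RL=S RR=W
after cmd 2 (t=20): FL=S FR=W RL=W RR=S
after cmd 3 (t=25): FL=W FR=W RL=W RR=S
after cmd 4 (t=38): FL=S FR=S RL=W RR=W
after cmd 5 (t=56): FL=S FR=S RL=S RR=W
after cmd 6 (t=62): FL=S FR=W RL=W RR=S
after cmd 7 (t=82): FL=S FR=W RL=W RR=S

start t=1: FL=S FR=W RL=W RR=S
cmd 1: advance +15 → t=16, phase=(3,9,10,16) → FL=S FR=S RL=S RR=W
cmd 2: advance +4 → t=20, phase=(7,13,14,0) → FL=S FR=W RL=W RR=S
cmd 3: advance +5 → t=25, phase=(12,18,19,5) → FL=W FR=W RL=W RR=S
cmd 4: advance +13 → t=38, phase=(5,11,12,18) → FL=S FR=S RL=W RR=W
cmd 5: advance +18 → t=56, phase=(3,9,10,16) → FL=S FR=S RL=S RR=W
cmd 6: advance +6 → t=62, phase=(9,15,16,2) → FL=S FR=W RL=W RR=S
cmd 7: advance +20 → t=82, phase=(9,15,16,2) → FL=S FR=W RL=W RR=S


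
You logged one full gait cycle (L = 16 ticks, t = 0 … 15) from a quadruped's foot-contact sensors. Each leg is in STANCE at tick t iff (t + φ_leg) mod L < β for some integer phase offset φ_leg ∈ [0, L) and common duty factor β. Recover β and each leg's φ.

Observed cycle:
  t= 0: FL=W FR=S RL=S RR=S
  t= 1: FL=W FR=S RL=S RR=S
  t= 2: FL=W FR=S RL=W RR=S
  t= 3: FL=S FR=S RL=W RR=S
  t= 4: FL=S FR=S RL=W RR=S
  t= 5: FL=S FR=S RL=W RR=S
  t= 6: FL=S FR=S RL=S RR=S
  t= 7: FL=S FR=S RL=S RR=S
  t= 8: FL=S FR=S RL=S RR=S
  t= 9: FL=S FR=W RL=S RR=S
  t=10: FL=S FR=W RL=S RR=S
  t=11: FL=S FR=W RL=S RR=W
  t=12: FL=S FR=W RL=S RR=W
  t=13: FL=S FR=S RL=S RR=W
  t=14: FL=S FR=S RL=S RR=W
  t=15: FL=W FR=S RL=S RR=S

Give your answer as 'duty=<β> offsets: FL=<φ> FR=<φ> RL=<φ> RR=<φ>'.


duty β = stance ticks per leg = 12
FL: stance ticks = 12; W→S at t=3 → φ=13
FR: stance ticks = 12; W→S at t=13 → φ=3
RL: stance ticks = 12; W→S at t=6 → φ=10
RR: stance ticks = 12; W→S at t=15 → φ=1

duty=12 offsets: FL=13 FR=3 RL=10 RR=1


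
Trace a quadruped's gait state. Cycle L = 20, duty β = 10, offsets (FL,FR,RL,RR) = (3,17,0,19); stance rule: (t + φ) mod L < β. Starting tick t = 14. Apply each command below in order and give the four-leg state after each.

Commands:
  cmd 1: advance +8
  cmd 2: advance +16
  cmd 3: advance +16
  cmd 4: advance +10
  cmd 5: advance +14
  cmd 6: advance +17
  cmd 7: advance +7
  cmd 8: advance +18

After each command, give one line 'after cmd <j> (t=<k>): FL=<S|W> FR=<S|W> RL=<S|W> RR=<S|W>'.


start t=14: FL=W FR=W RL=W RR=W
cmd 1: advance +8 → t=22, phase=(5,19,2,1) → FL=S FR=W RL=S RR=S
cmd 2: advance +16 → t=38, phase=(1,15,18,17) → FL=S FR=W RL=W RR=W
cmd 3: advance +16 → t=54, phase=(17,11,14,13) → FL=W FR=W RL=W RR=W
cmd 4: advance +10 → t=64, phase=(7,1,4,3) → FL=S FR=S RL=S RR=S
cmd 5: advance +14 → t=78, phase=(1,15,18,17) → FL=S FR=W RL=W RR=W
cmd 6: advance +17 → t=95, phase=(18,12,15,14) → FL=W FR=W RL=W RR=W
cmd 7: advance +7 → t=102, phase=(5,19,2,1) → FL=S FR=W RL=S RR=S
cmd 8: advance +18 → t=120, phase=(3,17,0,19) → FL=S FR=W RL=S RR=W

after cmd 1 (t=22): FL=S FR=W RL=S RR=S
after cmd 2 (t=38): FL=S FR=W RL=W RR=W
after cmd 3 (t=54): FL=W FR=W RL=W RR=W
after cmd 4 (t=64): FL=S FR=S RL=S RR=S
after cmd 5 (t=78): FL=S FR=W RL=W RR=W
after cmd 6 (t=95): FL=W FR=W RL=W RR=W
after cmd 7 (t=102): FL=S FR=W RL=S RR=S
after cmd 8 (t=120): FL=S FR=W RL=S RR=W


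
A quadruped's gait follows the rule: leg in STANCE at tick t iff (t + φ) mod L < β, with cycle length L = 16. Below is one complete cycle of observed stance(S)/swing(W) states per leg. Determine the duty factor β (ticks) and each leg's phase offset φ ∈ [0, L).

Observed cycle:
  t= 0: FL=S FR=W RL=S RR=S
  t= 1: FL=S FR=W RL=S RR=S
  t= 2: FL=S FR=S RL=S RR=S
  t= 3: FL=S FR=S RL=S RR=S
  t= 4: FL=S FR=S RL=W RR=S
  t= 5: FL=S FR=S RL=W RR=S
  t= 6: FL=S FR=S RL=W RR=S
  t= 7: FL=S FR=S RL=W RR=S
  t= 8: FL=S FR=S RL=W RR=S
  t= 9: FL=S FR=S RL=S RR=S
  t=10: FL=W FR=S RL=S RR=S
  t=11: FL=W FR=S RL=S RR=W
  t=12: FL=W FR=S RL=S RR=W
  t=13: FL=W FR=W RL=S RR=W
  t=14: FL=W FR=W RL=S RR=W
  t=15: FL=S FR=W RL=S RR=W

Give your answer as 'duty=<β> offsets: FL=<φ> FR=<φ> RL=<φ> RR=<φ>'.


duty=11 offsets: FL=1 FR=14 RL=7 RR=0

duty β = stance ticks per leg = 11
FL: stance ticks = 11; W→S at t=15 → φ=1
FR: stance ticks = 11; W→S at t=2 → φ=14
RL: stance ticks = 11; W→S at t=9 → φ=7
RR: stance ticks = 11; W→S at t=0 → φ=0
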